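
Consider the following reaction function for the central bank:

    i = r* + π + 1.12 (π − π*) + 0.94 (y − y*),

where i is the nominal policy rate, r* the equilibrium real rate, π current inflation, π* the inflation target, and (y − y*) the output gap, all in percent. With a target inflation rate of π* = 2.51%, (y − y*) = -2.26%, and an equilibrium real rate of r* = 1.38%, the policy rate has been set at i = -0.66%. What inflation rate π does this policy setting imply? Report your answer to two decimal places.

Collecting π: i = r* + (1 + 1.12) π − 1.12 π* + 0.94 (y − y*)
2.12 π = -0.66 − 1.38 + 1.12 × 2.51 − 0.94 × (-2.26) = 2.8956
π = 2.8956 / 2.12 = 1.37

1.37%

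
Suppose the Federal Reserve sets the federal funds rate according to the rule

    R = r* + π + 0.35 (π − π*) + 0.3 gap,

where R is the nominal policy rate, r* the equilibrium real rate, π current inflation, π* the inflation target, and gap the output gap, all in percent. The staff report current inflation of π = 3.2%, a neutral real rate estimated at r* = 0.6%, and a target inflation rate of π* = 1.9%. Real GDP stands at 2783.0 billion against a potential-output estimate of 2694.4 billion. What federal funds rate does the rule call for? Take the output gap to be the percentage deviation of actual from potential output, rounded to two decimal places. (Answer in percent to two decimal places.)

Output gap = 100 × (2783.0 − 2694.4) / 2694.4 = 3.29%.
R = 0.60 + 3.20 + 0.35 × (3.20 − 1.90) + 0.3 × 3.29
   = 0.60 + 3.2 + 0.455 + 0.987 = 5.24

5.24%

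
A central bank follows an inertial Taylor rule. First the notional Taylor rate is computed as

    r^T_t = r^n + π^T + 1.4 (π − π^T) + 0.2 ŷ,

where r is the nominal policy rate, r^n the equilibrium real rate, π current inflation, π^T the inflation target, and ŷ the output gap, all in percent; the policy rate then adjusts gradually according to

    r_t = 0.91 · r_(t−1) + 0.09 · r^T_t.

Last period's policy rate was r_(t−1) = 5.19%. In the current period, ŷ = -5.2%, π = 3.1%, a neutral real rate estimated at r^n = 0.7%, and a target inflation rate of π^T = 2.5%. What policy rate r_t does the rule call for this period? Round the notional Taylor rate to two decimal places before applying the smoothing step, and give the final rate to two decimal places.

r^T_t = 0.7 + 2.5 + 1.4 × (3.1 − 2.5) + 0.2 × (-5.2)
   = 0.7 + 2.5 + 0.84 − 1.04 = 3.00
r_t = 0.91 × 5.19 + 0.09 × 3.00 = 4.7229 + 0.27 = 4.99

4.99%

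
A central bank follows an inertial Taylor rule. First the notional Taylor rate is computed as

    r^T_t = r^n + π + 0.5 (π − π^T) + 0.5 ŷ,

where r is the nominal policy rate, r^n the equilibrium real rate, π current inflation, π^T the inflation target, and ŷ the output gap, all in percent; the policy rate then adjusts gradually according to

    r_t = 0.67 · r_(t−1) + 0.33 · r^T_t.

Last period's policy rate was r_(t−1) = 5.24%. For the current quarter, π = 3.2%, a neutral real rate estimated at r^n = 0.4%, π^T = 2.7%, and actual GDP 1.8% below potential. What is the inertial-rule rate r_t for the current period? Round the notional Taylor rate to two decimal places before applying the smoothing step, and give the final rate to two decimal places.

4.48%

Output 1.8% below potential → ŷ = -1.8.
r^T_t = 0.4 + 3.2 + 0.5 × (3.2 − 2.7) + 0.5 × (-1.8)
   = 0.4 + 3.2 + 0.25 − 0.9 = 2.95
r_t = 0.67 × 5.24 + 0.33 × 2.95 = 3.5108 + 0.9735 = 4.48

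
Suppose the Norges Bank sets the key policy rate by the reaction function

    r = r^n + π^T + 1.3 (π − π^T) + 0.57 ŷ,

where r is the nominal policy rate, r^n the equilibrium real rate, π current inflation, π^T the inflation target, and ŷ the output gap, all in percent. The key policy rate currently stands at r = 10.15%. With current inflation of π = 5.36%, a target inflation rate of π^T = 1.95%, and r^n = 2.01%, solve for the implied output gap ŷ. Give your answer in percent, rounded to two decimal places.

0.57 ŷ = 10.15 − 2.01 − 1.95 − 1.3 × (5.36 − 1.95) = 1.757
ŷ = 1.757 / 0.57 = 3.08

3.08%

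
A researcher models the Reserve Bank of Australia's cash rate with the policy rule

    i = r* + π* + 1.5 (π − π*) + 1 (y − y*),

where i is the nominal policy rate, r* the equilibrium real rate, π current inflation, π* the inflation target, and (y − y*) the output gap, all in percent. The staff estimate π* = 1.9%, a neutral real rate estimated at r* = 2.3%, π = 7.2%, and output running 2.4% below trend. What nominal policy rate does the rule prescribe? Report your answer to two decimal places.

9.75%

Output 2.4% below potential → (y − y*) = -2.4.
i = 2.3 + 1.9 + 1.5 × (7.2 − 1.9) + 1 × (-2.4)
   = 2.3 + 1.9 + 7.95 − 2.4 = 9.75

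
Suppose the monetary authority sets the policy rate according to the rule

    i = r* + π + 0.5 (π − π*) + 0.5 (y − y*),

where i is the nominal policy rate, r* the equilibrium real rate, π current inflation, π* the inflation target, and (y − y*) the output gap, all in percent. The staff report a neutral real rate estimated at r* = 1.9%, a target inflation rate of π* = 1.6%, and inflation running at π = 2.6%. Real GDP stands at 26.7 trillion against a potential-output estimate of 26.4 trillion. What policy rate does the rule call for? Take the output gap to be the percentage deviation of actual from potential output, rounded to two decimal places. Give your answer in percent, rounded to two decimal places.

Output gap = 100 × (26.7 − 26.4) / 26.4 = 1.14%.
i = 1.90 + 2.60 + 0.5 × (2.60 − 1.60) + 0.5 × 1.14
   = 1.90 + 2.6 + 0.5 + 0.57 = 5.57

5.57%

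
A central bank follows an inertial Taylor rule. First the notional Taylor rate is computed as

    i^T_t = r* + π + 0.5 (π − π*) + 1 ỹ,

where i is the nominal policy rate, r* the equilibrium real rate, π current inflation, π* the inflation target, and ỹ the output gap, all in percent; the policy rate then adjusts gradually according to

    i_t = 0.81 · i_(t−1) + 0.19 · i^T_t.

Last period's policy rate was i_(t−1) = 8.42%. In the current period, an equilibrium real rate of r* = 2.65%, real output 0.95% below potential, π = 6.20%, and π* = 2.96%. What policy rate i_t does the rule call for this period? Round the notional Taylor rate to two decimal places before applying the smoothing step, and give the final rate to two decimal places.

Output 0.95% below potential → ỹ = -0.95.
i^T_t = 2.65 + 6.20 + 0.5 × (6.20 − 2.96) + 1 × (-0.95)
   = 2.65 + 6.2 + 1.62 − 0.95 = 9.52
i_t = 0.81 × 8.42 + 0.19 × 9.52 = 6.8202 + 1.8088 = 8.63

8.63%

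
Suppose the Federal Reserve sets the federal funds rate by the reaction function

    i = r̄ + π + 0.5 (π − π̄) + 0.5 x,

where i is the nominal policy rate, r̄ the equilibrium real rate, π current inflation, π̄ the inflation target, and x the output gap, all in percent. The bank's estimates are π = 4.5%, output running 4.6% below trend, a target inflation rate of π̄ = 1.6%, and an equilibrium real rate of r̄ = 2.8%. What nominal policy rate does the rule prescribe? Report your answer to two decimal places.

6.45%

Output 4.6% below potential → x = -4.6.
i = 2.8 + 4.5 + 0.5 × (4.5 − 1.6) + 0.5 × (-4.6)
   = 2.8 + 4.5 + 1.45 − 2.3 = 6.45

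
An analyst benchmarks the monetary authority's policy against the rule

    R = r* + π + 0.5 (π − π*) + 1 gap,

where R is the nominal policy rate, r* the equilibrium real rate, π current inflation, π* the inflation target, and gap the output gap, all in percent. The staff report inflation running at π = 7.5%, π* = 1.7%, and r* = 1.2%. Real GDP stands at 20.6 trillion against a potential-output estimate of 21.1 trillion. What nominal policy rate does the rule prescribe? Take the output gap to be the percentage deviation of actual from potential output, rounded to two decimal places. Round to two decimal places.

Output gap = 100 × (20.6 − 21.1) / 21.1 = -2.37%.
R = 1.20 + 7.50 + 0.5 × (7.50 − 1.70) + 1 × (-2.37)
   = 1.20 + 7.5 + 2.9 − 2.37 = 9.23

9.23%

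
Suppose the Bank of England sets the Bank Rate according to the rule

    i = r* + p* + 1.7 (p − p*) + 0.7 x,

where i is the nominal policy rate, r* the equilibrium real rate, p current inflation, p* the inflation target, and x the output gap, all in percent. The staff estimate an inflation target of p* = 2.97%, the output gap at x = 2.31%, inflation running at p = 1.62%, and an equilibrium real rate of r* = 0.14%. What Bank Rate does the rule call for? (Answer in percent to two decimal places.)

2.43%

i = 0.14 + 2.97 + 1.7 × (1.62 − 2.97) + 0.7 × 2.31
   = 0.14 + 2.97 − 2.295 + 1.617 = 2.43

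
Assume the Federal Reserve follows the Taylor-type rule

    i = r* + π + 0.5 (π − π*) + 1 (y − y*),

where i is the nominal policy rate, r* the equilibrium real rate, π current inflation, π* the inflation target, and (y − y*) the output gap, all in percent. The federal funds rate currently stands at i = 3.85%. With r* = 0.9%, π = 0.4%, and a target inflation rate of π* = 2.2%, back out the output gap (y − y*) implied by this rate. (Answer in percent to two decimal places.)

3.45%

1 (y − y*) = 3.85 − 0.9 − 0.4 − 0.5 × (0.4 − 2.2) = 3.45
(y − y*) = 3.45 / 1 = 3.45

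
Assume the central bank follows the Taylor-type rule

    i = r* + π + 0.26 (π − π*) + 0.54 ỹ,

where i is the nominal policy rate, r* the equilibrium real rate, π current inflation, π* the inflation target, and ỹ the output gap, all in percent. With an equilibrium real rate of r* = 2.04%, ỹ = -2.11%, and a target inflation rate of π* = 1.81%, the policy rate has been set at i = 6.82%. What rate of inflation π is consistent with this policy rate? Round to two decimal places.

5.07%

Collecting π: i = r* + (1 + 0.26) π − 0.26 π* + 0.54 ỹ
1.26 π = 6.82 − 2.04 + 0.26 × 1.81 − 0.54 × (-2.11) = 6.39
π = 6.39 / 1.26 = 5.07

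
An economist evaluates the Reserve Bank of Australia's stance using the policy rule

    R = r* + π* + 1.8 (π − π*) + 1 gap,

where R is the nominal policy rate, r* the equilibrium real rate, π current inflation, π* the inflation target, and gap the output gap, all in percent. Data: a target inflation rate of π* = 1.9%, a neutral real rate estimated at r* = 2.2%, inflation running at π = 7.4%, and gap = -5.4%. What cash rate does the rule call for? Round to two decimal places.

R = 2.2 + 1.9 + 1.8 × (7.4 − 1.9) + 1 × (-5.4)
   = 2.2 + 1.9 + 9.9 − 5.4 = 8.60

8.60%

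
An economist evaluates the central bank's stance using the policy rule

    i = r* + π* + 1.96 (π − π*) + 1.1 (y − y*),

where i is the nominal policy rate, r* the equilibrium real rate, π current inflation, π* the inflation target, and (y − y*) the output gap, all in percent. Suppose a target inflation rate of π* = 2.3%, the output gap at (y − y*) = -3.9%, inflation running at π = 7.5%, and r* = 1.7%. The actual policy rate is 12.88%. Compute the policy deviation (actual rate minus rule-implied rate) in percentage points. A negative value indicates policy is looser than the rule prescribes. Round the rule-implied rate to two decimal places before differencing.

2.98 pp

i = 1.7 + 2.3 + 1.96 × (7.5 − 2.3) + 1.1 × (-3.9)
   = 1.7 + 2.3 + 10.192 − 4.29 = 9.90
Deviation = 12.88 − 9.90 = 2.98 pp.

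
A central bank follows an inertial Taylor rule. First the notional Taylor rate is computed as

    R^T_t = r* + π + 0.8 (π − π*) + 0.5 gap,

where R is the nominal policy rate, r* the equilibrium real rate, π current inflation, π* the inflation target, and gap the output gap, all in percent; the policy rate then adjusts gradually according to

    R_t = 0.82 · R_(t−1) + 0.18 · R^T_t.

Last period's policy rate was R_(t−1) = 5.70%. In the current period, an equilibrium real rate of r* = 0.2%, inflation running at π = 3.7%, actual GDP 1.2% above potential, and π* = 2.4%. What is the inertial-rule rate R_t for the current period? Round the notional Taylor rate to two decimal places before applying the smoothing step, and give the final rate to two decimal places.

5.67%

Output 1.2% above potential → gap = 1.2.
R^T_t = 0.2 + 3.7 + 0.8 × (3.7 − 2.4) + 0.5 × 1.2
   = 0.2 + 3.7 + 1.04 + 0.6 = 5.54
R_t = 0.82 × 5.70 + 0.18 × 5.54 = 4.674 + 0.9972 = 5.67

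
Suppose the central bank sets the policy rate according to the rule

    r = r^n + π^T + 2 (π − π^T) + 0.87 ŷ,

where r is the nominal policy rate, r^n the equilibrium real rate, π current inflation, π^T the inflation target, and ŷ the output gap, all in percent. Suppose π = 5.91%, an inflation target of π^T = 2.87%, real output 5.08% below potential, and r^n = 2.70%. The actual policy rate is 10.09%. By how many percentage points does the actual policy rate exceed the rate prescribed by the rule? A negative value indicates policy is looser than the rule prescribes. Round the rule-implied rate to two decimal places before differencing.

2.86 pp

Output 5.08% below potential → ŷ = -5.08.
r = 2.70 + 2.87 + 2 × (5.91 − 2.87) + 0.87 × (-5.08)
   = 2.70 + 2.87 + 6.08 − 4.4196 = 7.23
Deviation = 10.09 − 7.23 = 2.86 pp.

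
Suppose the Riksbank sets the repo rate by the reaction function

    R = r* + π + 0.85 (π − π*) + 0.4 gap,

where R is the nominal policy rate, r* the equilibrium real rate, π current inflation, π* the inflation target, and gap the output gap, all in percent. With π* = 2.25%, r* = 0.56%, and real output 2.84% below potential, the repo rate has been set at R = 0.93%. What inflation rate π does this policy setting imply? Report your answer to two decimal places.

Output 2.84% below potential → gap = -2.84.
Collecting π: R = r* + (1 + 0.85) π − 0.85 π* + 0.4 gap
1.85 π = 0.93 − 0.56 + 0.85 × 2.25 − 0.4 × (-2.84) = 3.4185
π = 3.4185 / 1.85 = 1.85

1.85%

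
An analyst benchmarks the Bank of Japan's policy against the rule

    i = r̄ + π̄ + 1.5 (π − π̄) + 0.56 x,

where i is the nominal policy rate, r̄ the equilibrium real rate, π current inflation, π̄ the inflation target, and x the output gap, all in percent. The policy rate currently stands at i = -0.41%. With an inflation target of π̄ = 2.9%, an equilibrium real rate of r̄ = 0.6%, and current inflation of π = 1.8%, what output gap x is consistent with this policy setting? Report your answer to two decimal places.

-4.04%

0.56 x = -0.41 − 0.6 − 2.9 − 1.5 × (1.8 − 2.9) = -2.26
x = -2.26 / 0.56 = -4.04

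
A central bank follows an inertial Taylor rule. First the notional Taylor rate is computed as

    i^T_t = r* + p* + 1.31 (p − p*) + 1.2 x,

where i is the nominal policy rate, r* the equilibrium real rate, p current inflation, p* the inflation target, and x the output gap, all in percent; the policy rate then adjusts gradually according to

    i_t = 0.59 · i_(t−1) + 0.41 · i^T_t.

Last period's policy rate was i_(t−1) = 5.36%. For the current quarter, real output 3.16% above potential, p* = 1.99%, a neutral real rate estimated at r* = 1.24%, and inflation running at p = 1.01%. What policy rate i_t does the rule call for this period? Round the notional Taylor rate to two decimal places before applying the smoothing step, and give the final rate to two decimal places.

Output 3.16% above potential → x = 3.16.
i^T_t = 1.24 + 1.99 + 1.31 × (1.01 − 1.99) + 1.2 × 3.16
   = 1.24 + 1.99 − 1.2838 + 3.792 = 5.74
i_t = 0.59 × 5.36 + 0.41 × 5.74 = 3.1624 + 2.3534 = 5.52

5.52%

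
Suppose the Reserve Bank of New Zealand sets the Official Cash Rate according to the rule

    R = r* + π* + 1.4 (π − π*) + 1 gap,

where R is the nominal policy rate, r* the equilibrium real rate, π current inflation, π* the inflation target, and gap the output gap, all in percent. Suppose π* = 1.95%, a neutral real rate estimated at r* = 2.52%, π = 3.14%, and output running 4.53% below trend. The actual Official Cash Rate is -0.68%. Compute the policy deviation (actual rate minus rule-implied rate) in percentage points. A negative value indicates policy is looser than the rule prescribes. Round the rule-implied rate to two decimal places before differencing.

Output 4.53% below potential → gap = -4.53.
R = 2.52 + 1.95 + 1.4 × (3.14 − 1.95) + 1 × (-4.53)
   = 2.52 + 1.95 + 1.666 − 4.53 = 1.61
Deviation = -0.68 − 1.61 = -2.29 pp.

-2.29 pp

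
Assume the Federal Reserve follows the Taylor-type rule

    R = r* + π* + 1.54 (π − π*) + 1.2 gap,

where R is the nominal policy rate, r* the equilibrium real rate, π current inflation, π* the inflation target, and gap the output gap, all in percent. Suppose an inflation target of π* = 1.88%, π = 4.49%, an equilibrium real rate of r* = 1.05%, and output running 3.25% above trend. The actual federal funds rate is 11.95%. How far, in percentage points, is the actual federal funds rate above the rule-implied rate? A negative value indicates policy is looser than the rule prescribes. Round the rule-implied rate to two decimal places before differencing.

Output 3.25% above potential → gap = 3.25.
R = 1.05 + 1.88 + 1.54 × (4.49 − 1.88) + 1.2 × 3.25
   = 1.05 + 1.88 + 4.0194 + 3.9 = 10.85
Deviation = 11.95 − 10.85 = 1.10 pp.

1.10 pp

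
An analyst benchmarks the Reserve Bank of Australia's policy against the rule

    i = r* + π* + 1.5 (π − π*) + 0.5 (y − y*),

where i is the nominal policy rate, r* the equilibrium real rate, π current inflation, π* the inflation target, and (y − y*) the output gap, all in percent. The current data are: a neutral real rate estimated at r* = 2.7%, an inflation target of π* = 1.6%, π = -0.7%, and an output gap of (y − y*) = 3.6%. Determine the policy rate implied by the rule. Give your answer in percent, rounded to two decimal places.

2.65%

i = 2.7 + 1.6 + 1.5 × (-0.7 − 1.6) + 0.5 × 3.6
   = 2.7 + 1.6 − 3.45 + 1.8 = 2.65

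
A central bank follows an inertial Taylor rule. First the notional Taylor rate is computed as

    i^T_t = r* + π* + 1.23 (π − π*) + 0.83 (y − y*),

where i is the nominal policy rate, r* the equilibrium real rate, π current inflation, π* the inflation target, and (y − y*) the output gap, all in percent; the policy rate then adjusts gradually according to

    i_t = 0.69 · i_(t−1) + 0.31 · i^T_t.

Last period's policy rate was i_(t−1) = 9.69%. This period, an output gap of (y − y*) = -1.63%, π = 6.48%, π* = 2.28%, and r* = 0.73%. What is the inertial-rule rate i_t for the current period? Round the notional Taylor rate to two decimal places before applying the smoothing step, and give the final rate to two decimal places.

8.80%

i^T_t = 0.73 + 2.28 + 1.23 × (6.48 − 2.28) + 0.83 × (-1.63)
   = 0.73 + 2.28 + 5.166 − 1.3529 = 6.82
i_t = 0.69 × 9.69 + 0.31 × 6.82 = 6.6861 + 2.1142 = 8.80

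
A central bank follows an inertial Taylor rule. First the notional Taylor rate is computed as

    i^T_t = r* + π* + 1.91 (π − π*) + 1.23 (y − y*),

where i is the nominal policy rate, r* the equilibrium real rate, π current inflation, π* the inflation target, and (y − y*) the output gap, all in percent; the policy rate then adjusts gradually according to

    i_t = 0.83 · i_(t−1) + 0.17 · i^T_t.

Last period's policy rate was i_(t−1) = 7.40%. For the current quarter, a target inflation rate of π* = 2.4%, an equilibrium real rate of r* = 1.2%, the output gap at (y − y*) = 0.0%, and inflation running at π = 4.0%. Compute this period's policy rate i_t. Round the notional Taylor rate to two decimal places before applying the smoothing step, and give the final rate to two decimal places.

i^T_t = 1.2 + 2.4 + 1.91 × (4.0 − 2.4) + 1.23 × 0.0
   = 1.2 + 2.4 + 3.056 + 0 = 6.66
i_t = 0.83 × 7.40 + 0.17 × 6.66 = 6.142 + 1.1322 = 7.27

7.27%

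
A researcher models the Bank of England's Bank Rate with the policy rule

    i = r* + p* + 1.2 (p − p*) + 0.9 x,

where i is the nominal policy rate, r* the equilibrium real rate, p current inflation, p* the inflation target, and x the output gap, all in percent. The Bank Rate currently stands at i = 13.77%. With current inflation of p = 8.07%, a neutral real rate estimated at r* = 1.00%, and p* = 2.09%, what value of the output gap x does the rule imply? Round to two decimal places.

3.89%

0.9 x = 13.77 − 1.00 − 2.09 − 1.2 × (8.07 − 2.09) = 3.504
x = 3.504 / 0.9 = 3.89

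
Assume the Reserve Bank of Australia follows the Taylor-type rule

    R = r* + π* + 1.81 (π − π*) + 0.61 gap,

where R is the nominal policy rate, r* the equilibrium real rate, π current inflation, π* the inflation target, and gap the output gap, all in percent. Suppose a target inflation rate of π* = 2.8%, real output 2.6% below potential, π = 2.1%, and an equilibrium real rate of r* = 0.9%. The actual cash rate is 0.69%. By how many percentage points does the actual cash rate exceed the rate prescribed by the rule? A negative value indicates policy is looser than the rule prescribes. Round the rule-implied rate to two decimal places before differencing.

Output 2.6% below potential → gap = -2.6.
R = 0.9 + 2.8 + 1.81 × (2.1 − 2.8) + 0.61 × (-2.6)
   = 0.9 + 2.8 − 1.267 − 1.586 = 0.85
Deviation = 0.69 − 0.85 = -0.16 pp.

-0.16 pp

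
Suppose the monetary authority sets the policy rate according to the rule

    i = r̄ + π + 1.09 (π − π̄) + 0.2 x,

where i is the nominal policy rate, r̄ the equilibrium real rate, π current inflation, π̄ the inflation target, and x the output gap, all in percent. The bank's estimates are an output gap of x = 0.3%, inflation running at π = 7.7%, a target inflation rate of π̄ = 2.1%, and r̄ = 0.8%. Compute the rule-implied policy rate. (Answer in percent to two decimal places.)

i = 0.8 + 7.7 + 1.09 × (7.7 − 2.1) + 0.2 × 0.3
   = 0.8 + 7.7 + 6.104 + 0.06 = 14.66

14.66%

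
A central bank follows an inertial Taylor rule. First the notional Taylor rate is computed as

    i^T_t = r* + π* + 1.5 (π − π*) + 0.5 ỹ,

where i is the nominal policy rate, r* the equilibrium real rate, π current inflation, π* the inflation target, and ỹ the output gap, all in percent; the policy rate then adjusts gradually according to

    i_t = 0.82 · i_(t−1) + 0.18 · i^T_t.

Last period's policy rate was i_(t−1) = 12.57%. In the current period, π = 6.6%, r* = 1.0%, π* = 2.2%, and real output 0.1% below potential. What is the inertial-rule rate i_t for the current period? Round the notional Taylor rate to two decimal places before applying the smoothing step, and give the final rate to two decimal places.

Output 0.1% below potential → ỹ = -0.1.
i^T_t = 1.0 + 2.2 + 1.5 × (6.6 − 2.2) + 0.5 × (-0.1)
   = 1.0 + 2.2 + 6.6 − 0.05 = 9.75
i_t = 0.82 × 12.57 + 0.18 × 9.75 = 10.3074 + 1.755 = 12.06

12.06%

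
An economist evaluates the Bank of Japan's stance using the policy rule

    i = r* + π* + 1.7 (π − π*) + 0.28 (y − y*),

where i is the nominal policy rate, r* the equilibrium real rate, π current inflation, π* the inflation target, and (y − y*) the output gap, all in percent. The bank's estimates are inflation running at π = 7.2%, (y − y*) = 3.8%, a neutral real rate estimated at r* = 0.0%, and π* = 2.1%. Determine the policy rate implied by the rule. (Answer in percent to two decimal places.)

i = 0.0 + 2.1 + 1.7 × (7.2 − 2.1) + 0.28 × 3.8
   = 0.0 + 2.1 + 8.67 + 1.064 = 11.83

11.83%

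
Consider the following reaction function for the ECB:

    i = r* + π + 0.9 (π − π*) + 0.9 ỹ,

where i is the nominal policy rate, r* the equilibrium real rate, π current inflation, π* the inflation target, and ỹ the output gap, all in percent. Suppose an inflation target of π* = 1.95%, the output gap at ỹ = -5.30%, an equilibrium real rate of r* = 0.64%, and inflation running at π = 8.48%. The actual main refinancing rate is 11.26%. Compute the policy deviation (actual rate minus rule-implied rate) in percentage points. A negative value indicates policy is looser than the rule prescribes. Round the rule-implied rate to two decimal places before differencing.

1.03 pp

i = 0.64 + 8.48 + 0.9 × (8.48 − 1.95) + 0.9 × (-5.30)
   = 0.64 + 8.48 + 5.877 − 4.77 = 10.23
Deviation = 11.26 − 10.23 = 1.03 pp.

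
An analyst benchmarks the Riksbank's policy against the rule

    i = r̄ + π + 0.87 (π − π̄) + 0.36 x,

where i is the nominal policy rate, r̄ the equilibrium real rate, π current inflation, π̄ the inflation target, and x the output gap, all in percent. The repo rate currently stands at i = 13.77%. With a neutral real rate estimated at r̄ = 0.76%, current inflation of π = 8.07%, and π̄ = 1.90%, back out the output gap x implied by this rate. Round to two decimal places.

-1.19%

0.36 x = 13.77 − 0.76 − 8.07 − 0.87 × (8.07 − 1.90) = -0.4279
x = -0.4279 / 0.36 = -1.19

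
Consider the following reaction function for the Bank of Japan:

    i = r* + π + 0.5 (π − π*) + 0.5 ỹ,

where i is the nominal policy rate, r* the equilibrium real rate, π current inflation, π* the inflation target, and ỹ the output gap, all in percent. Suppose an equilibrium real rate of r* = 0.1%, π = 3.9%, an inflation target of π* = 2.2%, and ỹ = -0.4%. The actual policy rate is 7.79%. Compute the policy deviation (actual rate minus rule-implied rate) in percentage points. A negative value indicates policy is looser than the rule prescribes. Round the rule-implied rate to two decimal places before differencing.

i = 0.1 + 3.9 + 0.5 × (3.9 − 2.2) + 0.5 × (-0.4)
   = 0.1 + 3.9 + 0.85 − 0.2 = 4.65
Deviation = 7.79 − 4.65 = 3.14 pp.

3.14 pp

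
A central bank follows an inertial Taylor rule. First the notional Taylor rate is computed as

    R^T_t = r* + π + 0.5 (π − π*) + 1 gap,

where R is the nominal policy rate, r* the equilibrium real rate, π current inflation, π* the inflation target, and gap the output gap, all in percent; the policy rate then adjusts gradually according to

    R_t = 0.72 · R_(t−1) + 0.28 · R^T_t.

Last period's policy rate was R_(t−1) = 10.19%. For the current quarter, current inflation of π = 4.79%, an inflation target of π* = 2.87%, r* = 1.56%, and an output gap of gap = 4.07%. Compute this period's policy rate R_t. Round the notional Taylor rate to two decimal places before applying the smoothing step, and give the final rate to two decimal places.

R^T_t = 1.56 + 4.79 + 0.5 × (4.79 − 2.87) + 1 × 4.07
   = 1.56 + 4.79 + 0.96 + 4.07 = 11.38
R_t = 0.72 × 10.19 + 0.28 × 11.38 = 7.3368 + 3.1864 = 10.52

10.52%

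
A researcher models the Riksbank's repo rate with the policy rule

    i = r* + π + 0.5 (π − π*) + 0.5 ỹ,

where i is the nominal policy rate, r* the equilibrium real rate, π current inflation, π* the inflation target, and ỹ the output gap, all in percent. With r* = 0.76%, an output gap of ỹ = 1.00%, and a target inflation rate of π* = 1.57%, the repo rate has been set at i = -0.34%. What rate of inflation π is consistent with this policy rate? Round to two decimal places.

Collecting π: i = r* + (1 + 0.5) π − 0.5 π* + 0.5 ỹ
1.5 π = -0.34 − 0.76 + 0.5 × 1.57 − 0.5 × 1.00 = -0.815
π = -0.815 / 1.5 = -0.54

-0.54%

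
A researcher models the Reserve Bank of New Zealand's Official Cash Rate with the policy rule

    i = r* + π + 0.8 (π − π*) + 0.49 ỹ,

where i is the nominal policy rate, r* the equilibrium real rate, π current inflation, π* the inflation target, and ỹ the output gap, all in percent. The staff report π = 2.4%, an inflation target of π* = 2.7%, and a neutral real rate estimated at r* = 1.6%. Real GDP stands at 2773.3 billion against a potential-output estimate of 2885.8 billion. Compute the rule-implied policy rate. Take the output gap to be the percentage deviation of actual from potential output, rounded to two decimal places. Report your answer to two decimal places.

Output gap = 100 × (2773.3 − 2885.8) / 2885.8 = -3.90%.
i = 1.60 + 2.40 + 0.8 × (2.40 − 2.70) + 0.49 × (-3.90)
   = 1.60 + 2.4 − 0.24 − 1.911 = 1.85

1.85%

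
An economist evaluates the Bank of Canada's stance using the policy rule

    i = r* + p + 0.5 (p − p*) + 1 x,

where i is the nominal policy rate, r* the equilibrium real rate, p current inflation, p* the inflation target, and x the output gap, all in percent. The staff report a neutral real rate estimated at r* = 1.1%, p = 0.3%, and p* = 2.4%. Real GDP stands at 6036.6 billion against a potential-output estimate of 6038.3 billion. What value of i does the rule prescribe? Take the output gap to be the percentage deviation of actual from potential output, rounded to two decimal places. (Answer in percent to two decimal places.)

0.32%

Output gap = 100 × (6036.6 − 6038.3) / 6038.3 = -0.03%.
i = 1.10 + 0.30 + 0.5 × (0.30 − 2.40) + 1 × (-0.03)
   = 1.10 + 0.3 − 1.05 − 0.03 = 0.32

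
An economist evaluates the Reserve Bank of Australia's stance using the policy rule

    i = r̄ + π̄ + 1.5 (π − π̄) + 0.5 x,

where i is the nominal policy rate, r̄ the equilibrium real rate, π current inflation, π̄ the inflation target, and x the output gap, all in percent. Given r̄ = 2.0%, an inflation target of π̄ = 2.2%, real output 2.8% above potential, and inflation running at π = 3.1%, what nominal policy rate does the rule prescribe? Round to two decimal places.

6.95%

Output 2.8% above potential → x = 2.8.
i = 2.0 + 2.2 + 1.5 × (3.1 − 2.2) + 0.5 × 2.8
   = 2.0 + 2.2 + 1.35 + 1.4 = 6.95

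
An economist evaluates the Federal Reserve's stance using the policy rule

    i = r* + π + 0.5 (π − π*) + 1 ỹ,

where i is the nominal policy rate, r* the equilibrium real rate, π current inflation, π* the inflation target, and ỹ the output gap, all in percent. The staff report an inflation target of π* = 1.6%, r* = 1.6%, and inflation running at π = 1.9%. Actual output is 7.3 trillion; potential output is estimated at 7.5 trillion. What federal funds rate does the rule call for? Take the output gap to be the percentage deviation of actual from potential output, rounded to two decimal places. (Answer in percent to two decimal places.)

0.98%

Output gap = 100 × (7.3 − 7.5) / 7.5 = -2.67%.
i = 1.60 + 1.90 + 0.5 × (1.90 − 1.60) + 1 × (-2.67)
   = 1.60 + 1.9 + 0.15 − 2.67 = 0.98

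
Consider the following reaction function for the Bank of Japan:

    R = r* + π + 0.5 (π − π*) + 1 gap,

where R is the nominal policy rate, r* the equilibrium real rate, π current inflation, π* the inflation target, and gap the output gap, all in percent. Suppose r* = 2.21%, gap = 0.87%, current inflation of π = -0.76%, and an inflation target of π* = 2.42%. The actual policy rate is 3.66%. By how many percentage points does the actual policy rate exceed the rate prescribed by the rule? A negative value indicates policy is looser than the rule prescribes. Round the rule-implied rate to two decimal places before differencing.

R = 2.21 + (-0.76) + 0.5 × (-0.76 − 2.42) + 1 × 0.87
   = 2.21 − 0.76 − 1.59 + 0.87 = 0.73
Deviation = 3.66 − 0.73 = 2.93 pp.

2.93 pp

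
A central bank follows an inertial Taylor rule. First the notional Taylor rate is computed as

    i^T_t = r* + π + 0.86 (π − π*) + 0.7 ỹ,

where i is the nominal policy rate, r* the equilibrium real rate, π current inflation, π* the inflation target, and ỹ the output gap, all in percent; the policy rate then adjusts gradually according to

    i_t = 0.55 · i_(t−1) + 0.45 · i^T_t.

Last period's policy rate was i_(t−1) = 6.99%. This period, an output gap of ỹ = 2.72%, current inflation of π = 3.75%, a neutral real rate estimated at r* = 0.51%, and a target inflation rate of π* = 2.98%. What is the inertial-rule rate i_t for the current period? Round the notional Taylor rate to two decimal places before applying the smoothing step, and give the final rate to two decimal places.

6.92%

i^T_t = 0.51 + 3.75 + 0.86 × (3.75 − 2.98) + 0.7 × 2.72
   = 0.51 + 3.75 + 0.6622 + 1.904 = 6.83
i_t = 0.55 × 6.99 + 0.45 × 6.83 = 3.8445 + 3.0735 = 6.92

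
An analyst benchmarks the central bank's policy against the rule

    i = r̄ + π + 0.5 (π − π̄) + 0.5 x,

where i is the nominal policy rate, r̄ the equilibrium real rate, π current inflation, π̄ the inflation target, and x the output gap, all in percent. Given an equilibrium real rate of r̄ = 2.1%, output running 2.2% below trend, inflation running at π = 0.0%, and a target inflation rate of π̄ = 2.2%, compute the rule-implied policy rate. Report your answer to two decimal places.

-0.10%

Output 2.2% below potential → x = -2.2.
i = 2.1 + 0.0 + 0.5 × (0.0 − 2.2) + 0.5 × (-2.2)
   = 2.1 + 0 − 1.1 − 1.1 = -0.10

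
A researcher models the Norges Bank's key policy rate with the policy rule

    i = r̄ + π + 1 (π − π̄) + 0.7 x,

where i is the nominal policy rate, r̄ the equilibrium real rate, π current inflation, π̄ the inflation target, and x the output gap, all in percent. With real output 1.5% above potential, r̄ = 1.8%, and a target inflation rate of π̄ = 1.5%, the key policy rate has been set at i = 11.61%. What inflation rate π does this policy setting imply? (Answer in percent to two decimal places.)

Output 1.5% above potential → x = 1.5.
Collecting π: i = r̄ + (1 + 1) π − 1 π̄ + 0.7 x
2 π = 11.61 − 1.8 + 1 × 1.5 − 0.7 × 1.5 = 10.26
π = 10.26 / 2 = 5.13

5.13%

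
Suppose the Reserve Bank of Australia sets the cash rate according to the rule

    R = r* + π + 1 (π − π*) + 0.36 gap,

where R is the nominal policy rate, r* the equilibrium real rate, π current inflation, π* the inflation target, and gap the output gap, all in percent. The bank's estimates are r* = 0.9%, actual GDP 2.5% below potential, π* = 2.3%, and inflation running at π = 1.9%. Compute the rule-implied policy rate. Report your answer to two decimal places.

1.50%

Output 2.5% below potential → gap = -2.5.
R = 0.9 + 1.9 + 1 × (1.9 − 2.3) + 0.36 × (-2.5)
   = 0.9 + 1.9 − 0.4 − 0.9 = 1.50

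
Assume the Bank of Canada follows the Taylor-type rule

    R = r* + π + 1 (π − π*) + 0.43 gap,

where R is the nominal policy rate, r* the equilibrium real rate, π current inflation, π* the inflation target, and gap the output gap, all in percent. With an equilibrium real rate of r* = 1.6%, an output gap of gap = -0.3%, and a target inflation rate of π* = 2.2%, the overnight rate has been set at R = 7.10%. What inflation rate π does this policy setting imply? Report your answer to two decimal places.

Collecting π: R = r* + (1 + 1) π − 1 π* + 0.43 gap
2 π = 7.10 − 1.6 + 1 × 2.2 − 0.43 × (-0.3) = 7.829
π = 7.829 / 2 = 3.91

3.91%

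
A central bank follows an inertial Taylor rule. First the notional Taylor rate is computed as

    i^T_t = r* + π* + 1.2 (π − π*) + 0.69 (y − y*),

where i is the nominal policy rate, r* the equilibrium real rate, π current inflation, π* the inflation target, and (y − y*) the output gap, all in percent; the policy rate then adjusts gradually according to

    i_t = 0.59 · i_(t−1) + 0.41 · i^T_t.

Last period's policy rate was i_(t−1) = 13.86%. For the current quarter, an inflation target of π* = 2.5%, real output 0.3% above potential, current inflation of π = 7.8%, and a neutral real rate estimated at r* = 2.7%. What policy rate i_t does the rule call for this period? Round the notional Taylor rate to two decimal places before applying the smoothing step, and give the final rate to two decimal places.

Output 0.3% above potential → (y − y*) = 0.3.
i^T_t = 2.7 + 2.5 + 1.2 × (7.8 − 2.5) + 0.69 × 0.3
   = 2.7 + 2.5 + 6.36 + 0.207 = 11.77
i_t = 0.59 × 13.86 + 0.41 × 11.77 = 8.1774 + 4.8257 = 13.00

13.00%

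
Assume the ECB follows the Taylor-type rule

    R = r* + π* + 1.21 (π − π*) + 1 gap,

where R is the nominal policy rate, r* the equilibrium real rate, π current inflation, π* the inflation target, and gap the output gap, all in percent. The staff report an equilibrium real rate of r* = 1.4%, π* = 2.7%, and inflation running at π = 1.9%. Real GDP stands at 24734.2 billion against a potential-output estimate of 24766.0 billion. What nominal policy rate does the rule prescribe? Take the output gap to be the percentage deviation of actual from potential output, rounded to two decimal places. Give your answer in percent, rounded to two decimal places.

3.00%

Output gap = 100 × (24734.2 − 24766.0) / 24766.0 = -0.13%.
R = 1.40 + 2.70 + 1.21 × (1.90 − 2.70) + 1 × (-0.13)
   = 1.40 + 2.7 − 0.968 − 0.13 = 3.00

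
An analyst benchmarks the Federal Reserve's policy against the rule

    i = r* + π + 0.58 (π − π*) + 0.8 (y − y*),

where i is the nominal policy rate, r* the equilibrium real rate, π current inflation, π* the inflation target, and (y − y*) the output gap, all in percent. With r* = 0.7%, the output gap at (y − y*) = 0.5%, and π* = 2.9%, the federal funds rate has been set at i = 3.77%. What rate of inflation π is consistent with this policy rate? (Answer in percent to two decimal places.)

Collecting π: i = r* + (1 + 0.58) π − 0.58 π* + 0.8 (y − y*)
1.58 π = 3.77 − 0.7 + 0.58 × 2.9 − 0.8 × 0.5 = 4.352
π = 4.352 / 1.58 = 2.75

2.75%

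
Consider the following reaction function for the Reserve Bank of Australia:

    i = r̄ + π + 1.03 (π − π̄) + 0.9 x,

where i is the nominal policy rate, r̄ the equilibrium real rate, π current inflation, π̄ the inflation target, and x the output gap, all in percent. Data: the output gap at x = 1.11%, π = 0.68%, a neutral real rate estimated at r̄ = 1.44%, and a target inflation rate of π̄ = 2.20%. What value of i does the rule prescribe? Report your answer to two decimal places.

1.55%

i = 1.44 + 0.68 + 1.03 × (0.68 − 2.20) + 0.9 × 1.11
   = 1.44 + 0.68 − 1.5656 + 0.999 = 1.55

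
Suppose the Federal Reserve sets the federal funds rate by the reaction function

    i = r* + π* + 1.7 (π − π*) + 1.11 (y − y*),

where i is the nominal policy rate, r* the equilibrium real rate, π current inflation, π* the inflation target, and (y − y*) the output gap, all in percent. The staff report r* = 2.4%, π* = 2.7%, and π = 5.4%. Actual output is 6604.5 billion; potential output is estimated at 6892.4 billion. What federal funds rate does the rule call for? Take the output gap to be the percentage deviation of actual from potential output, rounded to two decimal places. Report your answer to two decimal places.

5.05%

Output gap = 100 × (6604.5 − 6892.4) / 6892.4 = -4.18%.
i = 2.40 + 2.70 + 1.7 × (5.40 − 2.70) + 1.11 × (-4.18)
   = 2.40 + 2.7 + 4.59 − 4.6398 = 5.05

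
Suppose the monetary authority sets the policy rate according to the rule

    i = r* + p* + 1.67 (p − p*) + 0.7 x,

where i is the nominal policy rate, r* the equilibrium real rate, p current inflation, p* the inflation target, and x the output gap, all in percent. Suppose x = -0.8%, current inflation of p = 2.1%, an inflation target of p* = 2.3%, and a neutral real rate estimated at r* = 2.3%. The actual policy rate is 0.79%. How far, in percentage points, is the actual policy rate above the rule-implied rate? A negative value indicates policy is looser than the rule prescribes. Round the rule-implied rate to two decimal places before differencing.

-2.92 pp

i = 2.3 + 2.3 + 1.67 × (2.1 − 2.3) + 0.7 × (-0.8)
   = 2.3 + 2.3 − 0.334 − 0.56 = 3.71
Deviation = 0.79 − 3.71 = -2.92 pp.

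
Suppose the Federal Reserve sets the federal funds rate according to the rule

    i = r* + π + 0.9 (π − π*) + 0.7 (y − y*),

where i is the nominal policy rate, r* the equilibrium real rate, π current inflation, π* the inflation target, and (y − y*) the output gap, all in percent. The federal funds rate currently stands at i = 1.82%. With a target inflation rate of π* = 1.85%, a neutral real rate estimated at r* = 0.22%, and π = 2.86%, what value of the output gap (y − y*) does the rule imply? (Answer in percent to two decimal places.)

-3.10%

0.7 (y − y*) = 1.82 − 0.22 − 2.86 − 0.9 × (2.86 − 1.85) = -2.169
(y − y*) = -2.169 / 0.7 = -3.10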